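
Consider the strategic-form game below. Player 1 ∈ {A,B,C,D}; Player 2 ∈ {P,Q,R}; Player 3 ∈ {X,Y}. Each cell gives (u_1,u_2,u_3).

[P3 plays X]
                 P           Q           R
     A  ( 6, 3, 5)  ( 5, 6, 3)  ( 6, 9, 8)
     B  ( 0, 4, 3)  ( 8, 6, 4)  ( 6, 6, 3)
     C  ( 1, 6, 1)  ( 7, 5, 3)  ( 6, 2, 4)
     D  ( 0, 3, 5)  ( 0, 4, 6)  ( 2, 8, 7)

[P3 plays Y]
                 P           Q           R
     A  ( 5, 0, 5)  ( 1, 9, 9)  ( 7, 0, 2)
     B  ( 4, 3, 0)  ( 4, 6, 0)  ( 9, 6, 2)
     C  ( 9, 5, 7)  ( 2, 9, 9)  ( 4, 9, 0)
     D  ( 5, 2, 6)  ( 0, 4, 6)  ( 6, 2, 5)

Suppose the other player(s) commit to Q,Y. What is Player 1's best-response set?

u_1(A vs Q,Y) = 1
u_1(B vs Q,Y) = 4
u_1(C vs Q,Y) = 2
u_1(D vs Q,Y) = 0
max payoff 4 at {B}

argmax u_1 = {B}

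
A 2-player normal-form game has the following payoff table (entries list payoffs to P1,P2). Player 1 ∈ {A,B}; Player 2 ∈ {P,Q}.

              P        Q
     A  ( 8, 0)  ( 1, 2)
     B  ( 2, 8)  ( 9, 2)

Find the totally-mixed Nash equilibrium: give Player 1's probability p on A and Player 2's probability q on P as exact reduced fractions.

P1 indiff ⇒ q·8+(1-q)·1 = q·2+(1-q)·9 ⇒ q(6) = (1-q)(8) ⇒ q = 4/7
P2 indiff ⇒ p·0+(1-p)·8 = p·2+(1-p)·2 ⇒ p(-2) = (1-p)(-6) ⇒ p = 3/4

P1 mixes 3/4 on A; P2 mixes 4/7 on P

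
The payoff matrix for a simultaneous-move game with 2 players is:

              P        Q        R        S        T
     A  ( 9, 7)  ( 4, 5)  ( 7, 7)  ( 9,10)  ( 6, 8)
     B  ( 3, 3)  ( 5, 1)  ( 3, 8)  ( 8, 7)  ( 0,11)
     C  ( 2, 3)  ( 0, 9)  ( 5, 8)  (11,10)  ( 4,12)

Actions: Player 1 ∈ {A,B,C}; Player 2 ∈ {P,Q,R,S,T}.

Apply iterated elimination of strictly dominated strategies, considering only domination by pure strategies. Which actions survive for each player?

P2 drop P (S beats it: A:10>7 B:7>3 C:10>3)
P2 drop Q (S beats it: A:10>5 B:7>1 C:10>9)
P1 drop B (A beats it: R:7>3 S:9>8 T:6>0)
P2 drop R (S beats it: A:10>7 C:10>8)
P1→{A,C} P2→{S,T}

IESDS → P1:{A,C} P2:{S,T}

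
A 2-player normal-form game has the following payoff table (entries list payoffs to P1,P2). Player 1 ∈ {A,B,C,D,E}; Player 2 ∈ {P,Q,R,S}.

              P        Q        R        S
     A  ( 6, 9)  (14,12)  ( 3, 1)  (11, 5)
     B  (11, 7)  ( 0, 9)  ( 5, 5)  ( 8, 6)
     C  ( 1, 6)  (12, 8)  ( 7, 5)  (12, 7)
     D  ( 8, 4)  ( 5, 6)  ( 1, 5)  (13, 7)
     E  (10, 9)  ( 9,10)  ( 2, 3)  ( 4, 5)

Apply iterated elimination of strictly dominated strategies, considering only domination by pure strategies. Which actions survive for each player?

P2 drop P (Q beats it: A:12>9 B:9>7 C:8>6 D:6>4 E:10>9)
P1 drop B (C beats it: Q:12>0 R:7>5 S:12>8)
P1 drop E (A beats it: Q:14>9 R:3>2 S:11>4)
P2 drop R (Q beats it: A:12>1 C:8>5 D:6>5)
P1→{A,C,D} P2→{Q,S}

Remaining: P1:{A,C,D} P2:{Q,S}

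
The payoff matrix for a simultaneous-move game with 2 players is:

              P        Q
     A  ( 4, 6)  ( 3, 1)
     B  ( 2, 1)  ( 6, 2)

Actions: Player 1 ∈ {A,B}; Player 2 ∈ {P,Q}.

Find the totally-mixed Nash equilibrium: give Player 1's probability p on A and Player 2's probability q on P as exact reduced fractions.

P1 indiff ⇒ q·4+(1-q)·3 = q·2+(1-q)·6 ⇒ q(2) = (1-q)(3) ⇒ q = 3/5
P2 indiff ⇒ p·6+(1-p)·1 = p·1+(1-p)·2 ⇒ p(5) = (1-p)(1) ⇒ p = 1/6

P1 mixes 1/6 on A; P2 mixes 3/5 on P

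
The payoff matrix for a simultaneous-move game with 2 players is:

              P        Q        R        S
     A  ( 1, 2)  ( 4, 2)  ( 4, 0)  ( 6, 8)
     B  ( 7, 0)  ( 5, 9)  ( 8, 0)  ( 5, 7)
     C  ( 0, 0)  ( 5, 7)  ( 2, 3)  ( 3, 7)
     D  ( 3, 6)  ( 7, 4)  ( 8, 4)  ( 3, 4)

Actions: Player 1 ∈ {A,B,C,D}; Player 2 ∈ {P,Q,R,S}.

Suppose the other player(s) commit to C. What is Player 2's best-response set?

P2 best: {Q,S}

u_2(P vs C) = 0
u_2(Q vs C) = 7
u_2(R vs C) = 3
u_2(S vs C) = 7
max payoff 7 at {Q,S}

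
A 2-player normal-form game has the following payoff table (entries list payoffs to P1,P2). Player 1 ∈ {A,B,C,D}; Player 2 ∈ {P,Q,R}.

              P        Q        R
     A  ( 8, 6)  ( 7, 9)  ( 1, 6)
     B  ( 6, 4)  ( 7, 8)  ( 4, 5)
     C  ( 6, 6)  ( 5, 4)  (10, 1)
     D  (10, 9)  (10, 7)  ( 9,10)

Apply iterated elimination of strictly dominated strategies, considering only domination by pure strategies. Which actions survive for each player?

IESDS → P1:{C,D} P2:{P,R}

P1 drop A (D beats it: P:10>8 Q:10>7 R:9>1)
P1 drop B (D beats it: P:10>6 Q:10>7 R:9>4)
P2 drop Q (P beats it: C:6>4 D:9>7)
P1→{C,D} P2→{P,R}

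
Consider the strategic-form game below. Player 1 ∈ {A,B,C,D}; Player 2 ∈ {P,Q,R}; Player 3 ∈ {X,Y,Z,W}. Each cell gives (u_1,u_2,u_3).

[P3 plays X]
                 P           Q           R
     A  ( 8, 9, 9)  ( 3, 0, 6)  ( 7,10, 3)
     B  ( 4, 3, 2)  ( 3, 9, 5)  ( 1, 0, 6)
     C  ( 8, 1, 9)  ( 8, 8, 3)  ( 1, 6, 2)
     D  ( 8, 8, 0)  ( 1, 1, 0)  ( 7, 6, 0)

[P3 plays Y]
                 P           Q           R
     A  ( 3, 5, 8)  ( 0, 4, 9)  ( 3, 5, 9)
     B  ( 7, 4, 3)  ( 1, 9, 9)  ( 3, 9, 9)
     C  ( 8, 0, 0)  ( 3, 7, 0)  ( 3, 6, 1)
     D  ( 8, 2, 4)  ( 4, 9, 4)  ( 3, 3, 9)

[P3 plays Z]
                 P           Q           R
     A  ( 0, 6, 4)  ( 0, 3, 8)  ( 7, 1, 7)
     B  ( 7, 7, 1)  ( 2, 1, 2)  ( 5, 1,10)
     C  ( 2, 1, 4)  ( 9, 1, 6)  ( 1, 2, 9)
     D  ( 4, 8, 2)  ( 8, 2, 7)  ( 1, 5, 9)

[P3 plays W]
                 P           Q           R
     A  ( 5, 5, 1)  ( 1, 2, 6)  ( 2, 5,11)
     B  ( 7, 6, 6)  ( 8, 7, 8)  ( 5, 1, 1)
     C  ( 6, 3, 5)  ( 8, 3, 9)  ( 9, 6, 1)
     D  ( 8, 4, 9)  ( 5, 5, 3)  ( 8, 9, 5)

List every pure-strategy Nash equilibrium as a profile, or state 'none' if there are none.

No pure NE.

(A,P,X): not NE [P2→R gives 10>9]
(A,P,Y): not NE [P1→D gives 8>3; P3→X gives 9>8]
(A,P,Z): not NE [P1→B gives 7>0; P3→X gives 9>4]
(A,P,W): not NE [P1→D gives 8>5; P3→X gives 9>1]
(A,Q,X): not NE [P1→C gives 8>3; P2→R gives 10>0; P3→Y gives 9>6]
(A,Q,Y): not NE [P1→D gives 4>0; P2→R gives 5>4]
(A,Q,Z): not NE [P1→C gives 9>0; P2→P gives 6>3; P3→Y gives 9>8]
(A,Q,W): not NE [P1→C gives 8>1; P2→R gives 5>2; P3→Y gives 9>6]
(A,R,X): not NE [P3→W gives 11>3]
(A,R,Y): not NE [P3→W gives 11>9]
(A,R,Z): not NE [P2→P gives 6>1; P3→W gives 11>7]
(A,R,W): not NE [P1→C gives 9>2]
(B,P,X): not NE [P1→D gives 8>4; P2→Q gives 9>3; P3→W gives 6>2]
(B,P,Y): not NE [P1→D gives 8>7; P2→R gives 9>4; P3→W gives 6>3]
(B,P,Z): not NE [P3→W gives 6>1]
(B,P,W): not NE [P1→D gives 8>7; P2→Q gives 7>6]
(B,Q,X): not NE [P1→C gives 8>3; P3→Y gives 9>5]
(B,Q,Y): not NE [P1→D gives 4>1]
(B,Q,Z): not NE [P1→C gives 9>2; P2→P gives 7>1; P3→Y gives 9>2]
(B,Q,W): not NE [P3→Y gives 9>8]
(B,R,X): not NE [P1→D gives 7>1; P2→Q gives 9>0; P3→Z gives 10>6]
(B,R,Y): not NE [P3→Z gives 10>9]
(B,R,Z): not NE [P1→A gives 7>5; P2→P gives 7>1]
(B,R,W): not NE [P1→C gives 9>5; P2→Q gives 7>1; P3→Z gives 10>1]
(C,P,X): not NE [P2→Q gives 8>1]
(C,P,Y): not NE [P2→Q gives 7>0; P3→X gives 9>0]
(C,P,Z): not NE [P1→B gives 7>2; P2→R gives 2>1; P3→X gives 9>4]
(C,P,W): not NE [P1→D gives 8>6; P2→R gives 6>3; P3→X gives 9>5]
(C,Q,X): not NE [P3→W gives 9>3]
(C,Q,Y): not NE [P1→D gives 4>3; P3→W gives 9>0]
(C,Q,Z): not NE [P2→R gives 2>1; P3→W gives 9>6]
(C,Q,W): not NE [P2→R gives 6>3]
(C,R,X): not NE [P1→D gives 7>1; P2→Q gives 8>6; P3→Z gives 9>2]
(C,R,Y): not NE [P2→Q gives 7>6; P3→Z gives 9>1]
(C,R,Z): not NE [P1→A gives 7>1]
(C,R,W): not NE [P3→Z gives 9>1]
(D,P,X): not NE [P3→W gives 9>0]
(D,P,Y): not NE [P2→Q gives 9>2; P3→W gives 9>4]
(D,P,Z): not NE [P1→B gives 7>4; P3→W gives 9>2]
(D,P,W): not NE [P2→R gives 9>4]
(D,Q,X): not NE [P1→C gives 8>1; P2→P gives 8>1; P3→Z gives 7>0]
(D,Q,Y): not NE [P3→Z gives 7>4]
(D,Q,Z): not NE [P1→C gives 9>8; P2→P gives 8>2]
(D,Q,W): not NE [P1→C gives 8>5; P2→R gives 9>5; P3→Z gives 7>3]
(D,R,X): not NE [P2→P gives 8>6; P3→Z gives 9>0]
(D,R,Y): not NE [P2→Q gives 9>3]
(D,R,Z): not NE [P1→A gives 7>1; P2→P gives 8>5]
(D,R,W): not NE [P1→C gives 9>8; P3→Z gives 9>5]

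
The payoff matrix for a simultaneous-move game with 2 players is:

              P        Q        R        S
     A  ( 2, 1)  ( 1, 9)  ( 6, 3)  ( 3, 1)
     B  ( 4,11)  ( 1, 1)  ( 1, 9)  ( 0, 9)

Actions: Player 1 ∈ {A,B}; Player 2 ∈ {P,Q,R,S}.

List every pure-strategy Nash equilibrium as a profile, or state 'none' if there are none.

PSNE = {(A,Q), (B,P)}

(A,P): not NE [P1→B gives 4>2; P2→Q gives 9>1]
(A,Q): NE
(A,R): not NE [P2→Q gives 9>3]
(A,S): not NE [P2→Q gives 9>1]
(B,P): NE
(B,Q): not NE [P2→P gives 11>1]
(B,R): not NE [P1→A gives 6>1; P2→P gives 11>9]
(B,S): not NE [P1→A gives 3>0; P2→P gives 11>9]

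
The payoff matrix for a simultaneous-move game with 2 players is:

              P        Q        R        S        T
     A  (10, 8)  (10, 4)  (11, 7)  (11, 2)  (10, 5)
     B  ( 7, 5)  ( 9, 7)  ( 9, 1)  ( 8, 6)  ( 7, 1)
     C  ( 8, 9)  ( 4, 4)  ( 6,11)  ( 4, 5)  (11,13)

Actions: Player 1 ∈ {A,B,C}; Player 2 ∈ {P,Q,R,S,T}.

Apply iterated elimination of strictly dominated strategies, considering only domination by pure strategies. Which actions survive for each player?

P1 drop B (A beats it: P:10>7 Q:10>9 R:11>9 S:11>8 T:10>7)
P2 drop Q (P beats it: A:8>4 C:9>4)
P2 drop S (P beats it: A:8>2 C:9>5)
P1→{A,C} P2→{P,R,T}

Survivors P1:{A,C} P2:{P,R,T}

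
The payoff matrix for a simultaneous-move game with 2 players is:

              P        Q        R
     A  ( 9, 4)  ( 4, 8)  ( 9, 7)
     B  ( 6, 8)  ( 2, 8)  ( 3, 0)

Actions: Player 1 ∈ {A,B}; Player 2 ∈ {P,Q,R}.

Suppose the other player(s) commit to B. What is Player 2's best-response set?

u_2(P vs B) = 8
u_2(Q vs B) = 8
u_2(R vs B) = 0
max payoff 8 at {P,Q}

P2 best: {P,Q}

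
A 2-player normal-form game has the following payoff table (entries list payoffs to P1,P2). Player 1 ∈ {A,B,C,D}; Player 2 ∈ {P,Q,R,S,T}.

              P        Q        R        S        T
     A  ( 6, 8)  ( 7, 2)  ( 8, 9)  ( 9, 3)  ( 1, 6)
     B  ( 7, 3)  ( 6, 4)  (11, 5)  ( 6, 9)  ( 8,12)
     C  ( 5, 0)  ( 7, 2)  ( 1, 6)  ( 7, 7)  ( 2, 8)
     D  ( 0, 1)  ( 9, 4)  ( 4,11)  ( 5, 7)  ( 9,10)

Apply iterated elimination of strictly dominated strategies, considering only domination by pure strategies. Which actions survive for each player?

Survivors P1:{B,D} P2:{R,T}

P2 drop P (R beats it: A:9>8 B:5>3 C:6>0 D:11>1)
P2 drop Q (R beats it: A:9>2 B:5>4 C:6>2 D:11>4)
P2 drop S (T beats it: A:6>3 B:12>9 C:8>7 D:10>7)
P1 drop A (B beats it: R:11>8 T:8>1)
P1 drop C (B beats it: R:11>1 T:8>2)
P1→{B,D} P2→{R,T}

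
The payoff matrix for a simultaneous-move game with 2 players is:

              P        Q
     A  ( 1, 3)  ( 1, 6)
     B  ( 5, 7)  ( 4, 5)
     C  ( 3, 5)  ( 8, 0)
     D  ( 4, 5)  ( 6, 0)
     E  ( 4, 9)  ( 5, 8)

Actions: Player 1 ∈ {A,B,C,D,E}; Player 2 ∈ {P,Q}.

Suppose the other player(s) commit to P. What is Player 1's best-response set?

BR_1 = {B}

u_1(A vs P) = 1
u_1(B vs P) = 5
u_1(C vs P) = 3
u_1(D vs P) = 4
u_1(E vs P) = 4
max payoff 5 at {B}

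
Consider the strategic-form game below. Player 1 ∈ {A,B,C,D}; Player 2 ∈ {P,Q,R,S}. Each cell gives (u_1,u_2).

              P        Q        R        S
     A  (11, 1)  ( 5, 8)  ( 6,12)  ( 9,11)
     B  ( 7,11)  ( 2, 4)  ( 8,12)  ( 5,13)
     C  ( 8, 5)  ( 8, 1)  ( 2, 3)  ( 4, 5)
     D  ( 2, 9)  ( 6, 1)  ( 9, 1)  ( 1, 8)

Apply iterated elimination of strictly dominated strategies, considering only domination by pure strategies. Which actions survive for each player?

P2 drop Q (S beats it: A:11>8 B:13>4 C:5>1 D:8>1)
P1 drop C (A beats it: P:11>8 R:6>2 S:9>4)
P1→{A,B,D} P2→{P,R,S}

Remaining: P1:{A,B,D} P2:{P,R,S}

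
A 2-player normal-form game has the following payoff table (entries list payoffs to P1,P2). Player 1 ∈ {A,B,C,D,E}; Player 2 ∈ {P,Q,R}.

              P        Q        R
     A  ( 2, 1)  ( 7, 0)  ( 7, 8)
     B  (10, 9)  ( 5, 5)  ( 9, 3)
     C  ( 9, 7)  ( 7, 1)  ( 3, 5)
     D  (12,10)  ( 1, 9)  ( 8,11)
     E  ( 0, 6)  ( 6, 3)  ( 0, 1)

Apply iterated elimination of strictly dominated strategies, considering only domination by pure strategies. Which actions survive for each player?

Survivors P1:{B,D} P2:{P,R}

P1 drop E (A beats it: P:2>0 Q:7>6 R:7>0)
P2 drop Q (P beats it: A:1>0 B:9>5 C:7>1 D:10>9)
P1 drop A (B beats it: P:10>2 R:9>7)
P1 drop C (B beats it: P:10>9 R:9>3)
P1→{B,D} P2→{P,R}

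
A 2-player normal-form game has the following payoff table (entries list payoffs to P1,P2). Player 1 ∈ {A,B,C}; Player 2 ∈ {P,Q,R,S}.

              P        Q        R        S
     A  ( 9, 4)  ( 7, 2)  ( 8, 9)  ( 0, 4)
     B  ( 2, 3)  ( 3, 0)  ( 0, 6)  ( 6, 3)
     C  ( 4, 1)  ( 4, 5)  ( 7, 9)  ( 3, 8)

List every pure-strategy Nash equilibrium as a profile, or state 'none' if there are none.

(A,P): not NE [P2→R gives 9>4]
(A,Q): not NE [P2→R gives 9>2]
(A,R): NE
(A,S): not NE [P1→B gives 6>0; P2→R gives 9>4]
(B,P): not NE [P1→A gives 9>2; P2→R gives 6>3]
(B,Q): not NE [P1→A gives 7>3; P2→R gives 6>0]
(B,R): not NE [P1→A gives 8>0]
(B,S): not NE [P2→R gives 6>3]
(C,P): not NE [P1→A gives 9>4; P2→R gives 9>1]
(C,Q): not NE [P1→A gives 7>4; P2→R gives 9>5]
(C,R): not NE [P1→A gives 8>7]
(C,S): not NE [P1→B gives 6>3; P2→R gives 9>8]

Nash profiles: (A,R)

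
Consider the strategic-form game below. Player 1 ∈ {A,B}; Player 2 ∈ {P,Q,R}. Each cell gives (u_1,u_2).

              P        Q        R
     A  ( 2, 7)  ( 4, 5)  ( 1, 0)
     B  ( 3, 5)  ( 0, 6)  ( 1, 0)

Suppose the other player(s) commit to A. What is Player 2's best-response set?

argmax u_2 = {P}

u_2(P vs A) = 7
u_2(Q vs A) = 5
u_2(R vs A) = 0
max payoff 7 at {P}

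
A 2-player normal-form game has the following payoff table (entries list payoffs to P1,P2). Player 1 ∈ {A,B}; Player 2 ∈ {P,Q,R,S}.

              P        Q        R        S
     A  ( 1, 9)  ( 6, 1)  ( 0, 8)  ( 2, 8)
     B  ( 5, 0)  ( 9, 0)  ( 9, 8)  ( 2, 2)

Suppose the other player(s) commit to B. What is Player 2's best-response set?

u_2(P vs B) = 0
u_2(Q vs B) = 0
u_2(R vs B) = 8
u_2(S vs B) = 2
max payoff 8 at {R}

P2 best: {R}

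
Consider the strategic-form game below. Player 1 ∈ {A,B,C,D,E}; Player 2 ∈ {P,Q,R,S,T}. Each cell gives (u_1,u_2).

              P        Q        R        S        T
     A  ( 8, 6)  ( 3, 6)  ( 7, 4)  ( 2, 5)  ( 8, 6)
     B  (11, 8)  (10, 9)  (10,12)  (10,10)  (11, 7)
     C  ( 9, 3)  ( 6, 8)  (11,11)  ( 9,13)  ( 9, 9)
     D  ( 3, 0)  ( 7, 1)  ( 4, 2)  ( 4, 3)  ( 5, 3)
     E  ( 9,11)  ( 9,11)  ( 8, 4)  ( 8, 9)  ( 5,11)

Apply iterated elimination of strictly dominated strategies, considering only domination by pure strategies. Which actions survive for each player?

Survivors P1:{B,C} P2:{R,S}

P1 drop A (B beats it: P:11>8 Q:10>3 R:10>7 S:10>2 T:11>8)
P1 drop D (B beats it: P:11>3 Q:10>7 R:10>4 S:10>4 T:11>5)
P1 drop E (B beats it: P:11>9 Q:10>9 R:10>8 S:10>8 T:11>5)
P2 drop P (Q beats it: B:9>8 C:8>3)
P2 drop Q (R beats it: B:12>9 C:11>8)
P2 drop T (R beats it: B:12>7 C:11>9)
P1→{B,C} P2→{R,S}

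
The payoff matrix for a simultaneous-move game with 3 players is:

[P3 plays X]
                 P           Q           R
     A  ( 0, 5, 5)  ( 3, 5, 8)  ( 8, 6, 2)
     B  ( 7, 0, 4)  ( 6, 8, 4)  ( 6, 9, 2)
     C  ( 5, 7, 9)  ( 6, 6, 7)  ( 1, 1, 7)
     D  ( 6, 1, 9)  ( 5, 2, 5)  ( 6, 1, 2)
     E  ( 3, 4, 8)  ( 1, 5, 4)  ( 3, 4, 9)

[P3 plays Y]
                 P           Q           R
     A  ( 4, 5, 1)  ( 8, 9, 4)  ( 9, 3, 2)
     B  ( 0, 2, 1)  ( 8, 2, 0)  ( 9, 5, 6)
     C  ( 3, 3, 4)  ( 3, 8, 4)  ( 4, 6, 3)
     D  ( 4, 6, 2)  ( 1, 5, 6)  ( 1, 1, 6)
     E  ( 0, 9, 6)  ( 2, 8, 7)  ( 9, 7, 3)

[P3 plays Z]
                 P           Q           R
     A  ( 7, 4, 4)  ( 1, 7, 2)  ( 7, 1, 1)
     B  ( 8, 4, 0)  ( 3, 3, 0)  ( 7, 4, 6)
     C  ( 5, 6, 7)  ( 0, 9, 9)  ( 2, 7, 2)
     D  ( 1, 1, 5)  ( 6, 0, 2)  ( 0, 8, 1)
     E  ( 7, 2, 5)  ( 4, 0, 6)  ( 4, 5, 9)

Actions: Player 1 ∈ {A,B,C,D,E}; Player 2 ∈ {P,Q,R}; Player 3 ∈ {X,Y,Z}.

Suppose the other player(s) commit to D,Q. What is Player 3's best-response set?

u_3(X vs D,Q) = 5
u_3(Y vs D,Q) = 6
u_3(Z vs D,Q) = 2
max payoff 6 at {Y}

P3 best: {Y}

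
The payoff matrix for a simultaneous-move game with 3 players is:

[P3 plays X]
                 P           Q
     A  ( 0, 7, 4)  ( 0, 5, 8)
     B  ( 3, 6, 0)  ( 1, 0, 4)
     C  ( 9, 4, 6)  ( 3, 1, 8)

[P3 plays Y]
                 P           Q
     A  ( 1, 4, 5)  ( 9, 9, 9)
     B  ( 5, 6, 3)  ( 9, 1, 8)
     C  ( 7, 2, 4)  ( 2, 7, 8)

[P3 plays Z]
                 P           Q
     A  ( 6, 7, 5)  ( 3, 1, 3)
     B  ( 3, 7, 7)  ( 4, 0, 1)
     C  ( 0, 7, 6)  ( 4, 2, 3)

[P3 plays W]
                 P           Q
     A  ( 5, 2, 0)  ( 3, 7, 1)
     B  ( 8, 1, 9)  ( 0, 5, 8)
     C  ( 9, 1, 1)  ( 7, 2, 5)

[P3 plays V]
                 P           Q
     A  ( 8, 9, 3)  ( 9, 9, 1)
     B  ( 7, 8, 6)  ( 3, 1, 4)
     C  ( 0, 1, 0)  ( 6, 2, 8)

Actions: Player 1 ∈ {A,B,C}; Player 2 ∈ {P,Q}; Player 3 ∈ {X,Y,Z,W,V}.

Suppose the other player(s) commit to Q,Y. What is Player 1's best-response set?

P1 best: {A,B}

u_1(A vs Q,Y) = 9
u_1(B vs Q,Y) = 9
u_1(C vs Q,Y) = 2
max payoff 9 at {A,B}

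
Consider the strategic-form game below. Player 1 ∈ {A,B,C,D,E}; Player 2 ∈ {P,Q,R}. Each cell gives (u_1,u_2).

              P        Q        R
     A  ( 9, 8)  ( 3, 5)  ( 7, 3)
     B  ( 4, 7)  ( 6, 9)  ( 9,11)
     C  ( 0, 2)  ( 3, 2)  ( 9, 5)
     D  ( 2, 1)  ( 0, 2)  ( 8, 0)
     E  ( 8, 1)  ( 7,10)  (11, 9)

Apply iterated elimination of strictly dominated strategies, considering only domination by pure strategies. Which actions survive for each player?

P1 drop B (E beats it: P:8>4 Q:7>6 R:11>9)
P1 drop C (E beats it: P:8>0 Q:7>3 R:11>9)
P1 drop D (E beats it: P:8>2 Q:7>0 R:11>8)
P2 drop R (Q beats it: A:5>3 E:10>9)
P1→{A,E} P2→{P,Q}

IESDS → P1:{A,E} P2:{P,Q}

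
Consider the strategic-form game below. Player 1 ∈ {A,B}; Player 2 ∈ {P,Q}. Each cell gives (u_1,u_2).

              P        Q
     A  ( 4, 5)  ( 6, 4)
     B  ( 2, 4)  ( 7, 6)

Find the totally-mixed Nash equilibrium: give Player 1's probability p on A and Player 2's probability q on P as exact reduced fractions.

P1 mixes 2/3 on A; P2 mixes 1/3 on P

P1 indiff ⇒ q·4+(1-q)·6 = q·2+(1-q)·7 ⇒ q(2) = (1-q)(1) ⇒ q = 1/3
P2 indiff ⇒ p·5+(1-p)·4 = p·4+(1-p)·6 ⇒ p(1) = (1-p)(2) ⇒ p = 2/3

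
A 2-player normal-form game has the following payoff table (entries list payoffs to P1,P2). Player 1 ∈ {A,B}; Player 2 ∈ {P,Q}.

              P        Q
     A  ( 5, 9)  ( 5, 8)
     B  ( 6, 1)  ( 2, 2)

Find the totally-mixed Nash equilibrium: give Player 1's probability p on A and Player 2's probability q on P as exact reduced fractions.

p=1/2, q=3/4

P1 indiff ⇒ q·5+(1-q)·5 = q·6+(1-q)·2 ⇒ q(-1) = (1-q)(-3) ⇒ q = 3/4
P2 indiff ⇒ p·9+(1-p)·1 = p·8+(1-p)·2 ⇒ p(1) = (1-p)(1) ⇒ p = 1/2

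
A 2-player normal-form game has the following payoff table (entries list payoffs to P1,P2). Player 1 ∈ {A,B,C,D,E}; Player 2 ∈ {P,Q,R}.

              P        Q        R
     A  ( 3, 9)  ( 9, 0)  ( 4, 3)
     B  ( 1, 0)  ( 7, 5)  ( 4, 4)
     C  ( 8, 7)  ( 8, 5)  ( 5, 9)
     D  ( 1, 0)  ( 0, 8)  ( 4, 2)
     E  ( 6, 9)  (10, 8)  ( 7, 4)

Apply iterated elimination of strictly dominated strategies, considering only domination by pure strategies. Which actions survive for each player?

P1 drop A (E beats it: P:6>3 Q:10>9 R:7>4)
P1 drop B (C beats it: P:8>1 Q:8>7 R:5>4)
P1 drop D (C beats it: P:8>1 Q:8>0 R:5>4)
P2 drop Q (P beats it: C:7>5 E:9>8)
P1→{C,E} P2→{P,R}

Remaining: P1:{C,E} P2:{P,R}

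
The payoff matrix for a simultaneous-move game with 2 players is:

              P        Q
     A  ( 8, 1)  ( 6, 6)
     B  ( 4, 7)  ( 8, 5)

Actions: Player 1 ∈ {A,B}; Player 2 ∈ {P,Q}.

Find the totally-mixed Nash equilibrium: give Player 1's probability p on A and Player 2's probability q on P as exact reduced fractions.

P1 indiff ⇒ q·8+(1-q)·6 = q·4+(1-q)·8 ⇒ q(4) = (1-q)(2) ⇒ q = 1/3
P2 indiff ⇒ p·1+(1-p)·7 = p·6+(1-p)·5 ⇒ p(-5) = (1-p)(-2) ⇒ p = 2/7

P1 mixes 2/7 on A; P2 mixes 1/3 on P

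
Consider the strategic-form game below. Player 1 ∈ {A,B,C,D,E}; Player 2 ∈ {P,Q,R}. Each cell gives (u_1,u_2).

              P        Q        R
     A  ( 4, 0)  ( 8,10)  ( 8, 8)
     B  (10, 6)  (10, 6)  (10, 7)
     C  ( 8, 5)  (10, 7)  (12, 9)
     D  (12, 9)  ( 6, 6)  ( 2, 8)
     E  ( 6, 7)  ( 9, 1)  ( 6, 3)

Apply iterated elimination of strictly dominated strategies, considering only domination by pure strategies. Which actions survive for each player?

P1 drop A (B beats it: P:10>4 Q:10>8 R:10>8)
P1 drop E (B beats it: P:10>6 Q:10>9 R:10>6)
P2 drop Q (R beats it: B:7>6 C:9>7 D:8>6)
P1→{B,C,D} P2→{P,R}

IESDS → P1:{B,C,D} P2:{P,R}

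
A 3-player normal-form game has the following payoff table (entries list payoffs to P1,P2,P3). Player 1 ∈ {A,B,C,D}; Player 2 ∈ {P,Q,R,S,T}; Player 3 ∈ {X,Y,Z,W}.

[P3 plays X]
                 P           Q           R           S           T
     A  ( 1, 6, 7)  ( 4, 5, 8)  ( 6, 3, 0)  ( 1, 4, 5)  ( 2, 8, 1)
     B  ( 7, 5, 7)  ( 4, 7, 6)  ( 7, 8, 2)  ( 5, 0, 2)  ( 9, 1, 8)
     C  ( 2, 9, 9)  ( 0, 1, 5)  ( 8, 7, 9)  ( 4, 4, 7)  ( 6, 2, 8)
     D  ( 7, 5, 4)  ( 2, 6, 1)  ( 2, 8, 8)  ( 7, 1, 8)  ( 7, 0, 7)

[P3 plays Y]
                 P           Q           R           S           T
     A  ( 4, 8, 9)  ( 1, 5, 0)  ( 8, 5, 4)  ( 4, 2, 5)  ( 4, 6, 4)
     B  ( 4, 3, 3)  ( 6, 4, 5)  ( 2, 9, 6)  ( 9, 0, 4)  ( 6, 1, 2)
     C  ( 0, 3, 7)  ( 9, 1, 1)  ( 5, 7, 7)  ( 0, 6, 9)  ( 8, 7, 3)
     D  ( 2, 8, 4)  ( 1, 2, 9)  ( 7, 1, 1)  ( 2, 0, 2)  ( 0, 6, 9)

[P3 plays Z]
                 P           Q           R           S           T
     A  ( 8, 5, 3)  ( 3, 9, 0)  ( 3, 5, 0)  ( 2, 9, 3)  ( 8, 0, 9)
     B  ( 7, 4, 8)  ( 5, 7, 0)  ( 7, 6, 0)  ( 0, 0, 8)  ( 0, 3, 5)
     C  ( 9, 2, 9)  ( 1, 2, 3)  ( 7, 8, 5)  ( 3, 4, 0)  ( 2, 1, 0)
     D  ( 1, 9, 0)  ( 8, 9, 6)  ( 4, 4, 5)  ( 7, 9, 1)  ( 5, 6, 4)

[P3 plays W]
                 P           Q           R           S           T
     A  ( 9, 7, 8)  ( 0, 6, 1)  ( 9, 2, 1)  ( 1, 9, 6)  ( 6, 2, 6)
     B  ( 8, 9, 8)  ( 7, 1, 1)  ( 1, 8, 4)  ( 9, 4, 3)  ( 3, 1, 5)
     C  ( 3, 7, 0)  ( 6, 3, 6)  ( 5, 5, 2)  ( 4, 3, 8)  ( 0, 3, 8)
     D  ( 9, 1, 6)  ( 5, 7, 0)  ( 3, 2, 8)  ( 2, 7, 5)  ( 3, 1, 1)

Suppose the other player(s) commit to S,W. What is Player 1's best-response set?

BR_1 = {B}

u_1(A vs S,W) = 1
u_1(B vs S,W) = 9
u_1(C vs S,W) = 4
u_1(D vs S,W) = 2
max payoff 9 at {B}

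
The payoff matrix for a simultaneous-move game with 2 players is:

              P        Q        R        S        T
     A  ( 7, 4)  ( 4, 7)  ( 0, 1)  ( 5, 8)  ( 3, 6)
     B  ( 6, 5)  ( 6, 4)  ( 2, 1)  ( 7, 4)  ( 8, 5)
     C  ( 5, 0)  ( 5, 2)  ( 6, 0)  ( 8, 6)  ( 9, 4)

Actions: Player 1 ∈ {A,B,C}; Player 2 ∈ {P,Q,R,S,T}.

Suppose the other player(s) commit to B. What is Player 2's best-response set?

argmax u_2 = {P,T}

u_2(P vs B) = 5
u_2(Q vs B) = 4
u_2(R vs B) = 1
u_2(S vs B) = 4
u_2(T vs B) = 5
max payoff 5 at {P,T}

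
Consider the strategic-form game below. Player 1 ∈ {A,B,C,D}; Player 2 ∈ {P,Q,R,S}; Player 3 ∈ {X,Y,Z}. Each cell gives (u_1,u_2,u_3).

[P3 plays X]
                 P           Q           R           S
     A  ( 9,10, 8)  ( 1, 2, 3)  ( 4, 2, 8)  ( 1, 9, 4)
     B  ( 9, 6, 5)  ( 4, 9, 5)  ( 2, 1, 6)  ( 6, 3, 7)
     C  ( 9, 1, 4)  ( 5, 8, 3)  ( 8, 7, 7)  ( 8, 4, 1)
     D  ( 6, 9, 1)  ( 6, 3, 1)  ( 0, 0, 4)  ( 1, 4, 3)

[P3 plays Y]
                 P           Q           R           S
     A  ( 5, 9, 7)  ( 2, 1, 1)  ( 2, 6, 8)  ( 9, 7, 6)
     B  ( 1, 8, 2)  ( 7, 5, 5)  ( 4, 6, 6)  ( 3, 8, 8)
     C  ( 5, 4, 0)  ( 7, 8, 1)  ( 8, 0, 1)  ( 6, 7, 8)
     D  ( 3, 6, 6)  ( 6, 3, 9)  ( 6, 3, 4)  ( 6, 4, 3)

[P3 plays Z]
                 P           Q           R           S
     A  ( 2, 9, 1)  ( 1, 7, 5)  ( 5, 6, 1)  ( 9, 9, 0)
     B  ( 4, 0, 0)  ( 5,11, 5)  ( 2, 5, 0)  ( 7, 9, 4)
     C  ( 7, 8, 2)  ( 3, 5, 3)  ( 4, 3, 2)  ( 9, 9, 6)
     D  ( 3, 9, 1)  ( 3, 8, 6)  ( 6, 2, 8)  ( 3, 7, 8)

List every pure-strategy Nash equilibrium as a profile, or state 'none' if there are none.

(A,P,X): NE
(A,P,Y): not NE [P3→X gives 8>7]
(A,P,Z): not NE [P1→C gives 7>2; P3→X gives 8>1]
(A,Q,X): not NE [P1→D gives 6>1; P2→P gives 10>2; P3→Z gives 5>3]
(A,Q,Y): not NE [P1→C gives 7>2; P2→P gives 9>1; P3→Z gives 5>1]
(A,Q,Z): not NE [P1→B gives 5>1; P2→S gives 9>7]
(A,R,X): not NE [P1→C gives 8>4; P2→P gives 10>2]
(A,R,Y): not NE [P1→C gives 8>2; P2→P gives 9>6]
(A,R,Z): not NE [P1→D gives 6>5; P2→S gives 9>6; P3→Y gives 8>1]
(A,S,X): not NE [P1→C gives 8>1; P2→P gives 10>9; P3→Y gives 6>4]
(A,S,Y): not NE [P2→P gives 9>7]
(A,S,Z): not NE [P3→Y gives 6>0]
(B,P,X): not NE [P2→Q gives 9>6]
(B,P,Y): not NE [P1→C gives 5>1; P3→X gives 5>2]
(B,P,Z): not NE [P1→C gives 7>4; P2→Q gives 11>0; P3→X gives 5>0]
(B,Q,X): not NE [P1→D gives 6>4]
(B,Q,Y): not NE [P2→S gives 8>5]
(B,Q,Z): NE
(B,R,X): not NE [P1→C gives 8>2; P2→Q gives 9>1]
(B,R,Y): not NE [P1→C gives 8>4; P2→S gives 8>6]
(B,R,Z): not NE [P1→D gives 6>2; P2→Q gives 11>5; P3→Y gives 6>0]
(B,S,X): not NE [P1→C gives 8>6; P2→Q gives 9>3; P3→Y gives 8>7]
(B,S,Y): not NE [P1→A gives 9>3]
(B,S,Z): not NE [P1→C gives 9>7; P2→Q gives 11>9; P3→Y gives 8>4]
(C,P,X): not NE [P2→Q gives 8>1]
(C,P,Y): not NE [P2→Q gives 8>4; P3→X gives 4>0]
(C,P,Z): not NE [P2→S gives 9>8; P3→X gives 4>2]
(C,Q,X): not NE [P1→D gives 6>5]
(C,Q,Y): not NE [P3→Z gives 3>1]
(C,Q,Z): not NE [P1→B gives 5>3; P2→S gives 9>5]
(C,R,X): not NE [P2→Q gives 8>7]
(C,R,Y): not NE [P2→Q gives 8>0; P3→X gives 7>1]
(C,R,Z): not NE [P1→D gives 6>4; P2→S gives 9>3; P3→X gives 7>2]
(C,S,X): not NE [P2→Q gives 8>4; P3→Y gives 8>1]
(C,S,Y): not NE [P1→A gives 9>6; P2→Q gives 8>7]
(C,S,Z): not NE [P3→Y gives 8>6]
(D,P,X): not NE [P1→C gives 9>6; P3→Y gives 6>1]
(D,P,Y): not NE [P1→C gives 5>3]
(D,P,Z): not NE [P1→C gives 7>3; P3→Y gives 6>1]
(D,Q,X): not NE [P2→P gives 9>3; P3→Y gives 9>1]
(D,Q,Y): not NE [P1→C gives 7>6; P2→P gives 6>3]
(D,Q,Z): not NE [P1→B gives 5>3; P2→P gives 9>8; P3→Y gives 9>6]
(D,R,X): not NE [P1→C gives 8>0; P2→P gives 9>0; P3→Z gives 8>4]
(D,R,Y): not NE [P1→C gives 8>6; P2→P gives 6>3; P3→Z gives 8>4]
(D,R,Z): not NE [P2→P gives 9>2]
(D,S,X): not NE [P1→C gives 8>1; P2→P gives 9>4; P3→Z gives 8>3]
(D,S,Y): not NE [P1→A gives 9>6; P2→P gives 6>4; P3→Z gives 8>3]
(D,S,Z): not NE [P1→C gives 9>3; P2→P gives 9>7]

NE set: (A,P,X), (B,Q,Z)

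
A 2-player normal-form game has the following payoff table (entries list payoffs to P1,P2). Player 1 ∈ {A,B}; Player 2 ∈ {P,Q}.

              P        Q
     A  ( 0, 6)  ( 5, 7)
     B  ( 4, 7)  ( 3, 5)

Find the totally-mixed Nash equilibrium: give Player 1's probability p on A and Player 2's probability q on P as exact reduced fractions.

P1 mixes 2/3 on A; P2 mixes 1/3 on P

P1 indiff ⇒ q·0+(1-q)·5 = q·4+(1-q)·3 ⇒ q(-4) = (1-q)(-2) ⇒ q = 1/3
P2 indiff ⇒ p·6+(1-p)·7 = p·7+(1-p)·5 ⇒ p(-1) = (1-p)(-2) ⇒ p = 2/3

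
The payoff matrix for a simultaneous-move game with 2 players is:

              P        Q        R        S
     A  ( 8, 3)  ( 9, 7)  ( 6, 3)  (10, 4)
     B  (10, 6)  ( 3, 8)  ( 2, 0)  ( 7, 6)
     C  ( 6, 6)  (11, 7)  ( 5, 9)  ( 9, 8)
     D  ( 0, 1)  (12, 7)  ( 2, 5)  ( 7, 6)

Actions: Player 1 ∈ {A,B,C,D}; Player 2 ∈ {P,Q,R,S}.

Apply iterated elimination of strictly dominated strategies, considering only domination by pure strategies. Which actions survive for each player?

Remaining: P1:{A,C,D} P2:{Q,R,S}

P2 drop P (Q beats it: A:7>3 B:8>6 C:7>6 D:7>1)
P1 drop B (A beats it: Q:9>3 R:6>2 S:10>7)
P1→{A,C,D} P2→{Q,R,S}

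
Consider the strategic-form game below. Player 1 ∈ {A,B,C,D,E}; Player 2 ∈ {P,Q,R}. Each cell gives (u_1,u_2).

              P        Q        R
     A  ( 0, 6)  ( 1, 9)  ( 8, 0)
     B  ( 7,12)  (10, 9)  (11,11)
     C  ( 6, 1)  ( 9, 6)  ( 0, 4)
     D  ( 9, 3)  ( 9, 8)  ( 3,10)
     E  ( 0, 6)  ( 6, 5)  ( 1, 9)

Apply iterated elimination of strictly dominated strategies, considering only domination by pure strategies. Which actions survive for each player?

P1 drop A (B beats it: P:7>0 Q:10>1 R:11>8)
P1 drop C (B beats it: P:7>6 Q:10>9 R:11>0)
P1 drop E (B beats it: P:7>0 Q:10>6 R:11>1)
P2 drop Q (R beats it: B:11>9 D:10>8)
P1→{B,D} P2→{P,R}

IESDS → P1:{B,D} P2:{P,R}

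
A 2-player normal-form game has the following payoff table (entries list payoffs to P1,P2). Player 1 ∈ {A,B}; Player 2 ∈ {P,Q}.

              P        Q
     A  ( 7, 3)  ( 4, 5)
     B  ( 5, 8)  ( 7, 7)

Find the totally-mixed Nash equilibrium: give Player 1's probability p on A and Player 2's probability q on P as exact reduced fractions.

P1 mixes 1/3 on A; P2 mixes 3/5 on P

P1 indiff ⇒ q·7+(1-q)·4 = q·5+(1-q)·7 ⇒ q(2) = (1-q)(3) ⇒ q = 3/5
P2 indiff ⇒ p·3+(1-p)·8 = p·5+(1-p)·7 ⇒ p(-2) = (1-p)(-1) ⇒ p = 1/3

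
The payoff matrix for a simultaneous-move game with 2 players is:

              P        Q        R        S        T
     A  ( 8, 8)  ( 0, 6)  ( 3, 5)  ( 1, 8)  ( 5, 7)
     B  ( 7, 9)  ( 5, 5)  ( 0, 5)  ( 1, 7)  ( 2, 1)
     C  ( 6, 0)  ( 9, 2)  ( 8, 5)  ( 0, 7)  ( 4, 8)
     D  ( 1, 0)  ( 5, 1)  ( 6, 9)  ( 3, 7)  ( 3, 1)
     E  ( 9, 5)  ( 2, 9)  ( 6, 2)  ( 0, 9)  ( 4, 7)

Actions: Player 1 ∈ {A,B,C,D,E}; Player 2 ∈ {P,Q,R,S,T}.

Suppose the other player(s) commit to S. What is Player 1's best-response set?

P1 best: {D}

u_1(A vs S) = 1
u_1(B vs S) = 1
u_1(C vs S) = 0
u_1(D vs S) = 3
u_1(E vs S) = 0
max payoff 3 at {D}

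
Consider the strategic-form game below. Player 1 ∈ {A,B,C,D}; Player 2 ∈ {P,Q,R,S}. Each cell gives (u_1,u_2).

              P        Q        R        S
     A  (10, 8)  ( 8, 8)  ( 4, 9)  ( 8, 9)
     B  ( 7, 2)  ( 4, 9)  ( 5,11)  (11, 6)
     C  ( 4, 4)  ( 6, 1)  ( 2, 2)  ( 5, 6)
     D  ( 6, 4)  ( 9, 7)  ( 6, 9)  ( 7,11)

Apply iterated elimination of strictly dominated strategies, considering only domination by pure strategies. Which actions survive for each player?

Remaining: P1:{B,D} P2:{R,S}

P1 drop C (A beats it: P:10>4 Q:8>6 R:4>2 S:8>5)
P2 drop P (R beats it: A:9>8 B:11>2 D:9>4)
P2 drop Q (R beats it: A:9>8 B:11>9 D:9>7)
P1 drop A (B beats it: R:5>4 S:11>8)
P1→{B,D} P2→{R,S}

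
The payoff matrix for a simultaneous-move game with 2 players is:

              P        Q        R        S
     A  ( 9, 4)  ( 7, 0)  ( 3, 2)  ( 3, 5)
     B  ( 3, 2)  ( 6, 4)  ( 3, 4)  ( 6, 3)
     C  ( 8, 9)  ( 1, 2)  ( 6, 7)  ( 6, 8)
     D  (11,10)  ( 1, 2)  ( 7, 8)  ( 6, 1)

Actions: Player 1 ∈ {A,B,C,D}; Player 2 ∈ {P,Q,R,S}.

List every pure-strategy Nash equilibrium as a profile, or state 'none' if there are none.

PSNE = {(D,P)}

(A,P): not NE [P1→D gives 11>9; P2→S gives 5>4]
(A,Q): not NE [P2→S gives 5>0]
(A,R): not NE [P1→D gives 7>3; P2→S gives 5>2]
(A,S): not NE [P1→D gives 6>3]
(B,P): not NE [P1→D gives 11>3; P2→R gives 4>2]
(B,Q): not NE [P1→A gives 7>6]
(B,R): not NE [P1→D gives 7>3]
(B,S): not NE [P2→R gives 4>3]
(C,P): not NE [P1→D gives 11>8]
(C,Q): not NE [P1→A gives 7>1; P2→P gives 9>2]
(C,R): not NE [P1→D gives 7>6; P2→P gives 9>7]
(C,S): not NE [P2→P gives 9>8]
(D,P): NE
(D,Q): not NE [P1→A gives 7>1; P2→P gives 10>2]
(D,R): not NE [P2→P gives 10>8]
(D,S): not NE [P2→P gives 10>1]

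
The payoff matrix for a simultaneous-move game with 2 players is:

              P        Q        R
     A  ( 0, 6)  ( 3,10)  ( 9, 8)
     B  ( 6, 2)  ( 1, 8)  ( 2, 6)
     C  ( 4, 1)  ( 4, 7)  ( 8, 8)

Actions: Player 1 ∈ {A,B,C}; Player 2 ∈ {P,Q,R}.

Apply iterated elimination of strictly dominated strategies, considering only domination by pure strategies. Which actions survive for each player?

P2 drop P (Q beats it: A:10>6 B:8>2 C:7>1)
P1 drop B (A beats it: Q:3>1 R:9>2)
P1→{A,C} P2→{Q,R}

IESDS → P1:{A,C} P2:{Q,R}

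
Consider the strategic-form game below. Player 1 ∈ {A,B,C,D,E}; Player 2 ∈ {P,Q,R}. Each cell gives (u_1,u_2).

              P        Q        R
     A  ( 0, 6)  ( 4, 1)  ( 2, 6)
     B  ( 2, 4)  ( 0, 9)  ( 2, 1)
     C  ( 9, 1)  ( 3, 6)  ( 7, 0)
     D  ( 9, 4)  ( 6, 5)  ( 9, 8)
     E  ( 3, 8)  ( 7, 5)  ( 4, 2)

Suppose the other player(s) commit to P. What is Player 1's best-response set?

u_1(A vs P) = 0
u_1(B vs P) = 2
u_1(C vs P) = 9
u_1(D vs P) = 9
u_1(E vs P) = 3
max payoff 9 at {C,D}

BR_1 = {C,D}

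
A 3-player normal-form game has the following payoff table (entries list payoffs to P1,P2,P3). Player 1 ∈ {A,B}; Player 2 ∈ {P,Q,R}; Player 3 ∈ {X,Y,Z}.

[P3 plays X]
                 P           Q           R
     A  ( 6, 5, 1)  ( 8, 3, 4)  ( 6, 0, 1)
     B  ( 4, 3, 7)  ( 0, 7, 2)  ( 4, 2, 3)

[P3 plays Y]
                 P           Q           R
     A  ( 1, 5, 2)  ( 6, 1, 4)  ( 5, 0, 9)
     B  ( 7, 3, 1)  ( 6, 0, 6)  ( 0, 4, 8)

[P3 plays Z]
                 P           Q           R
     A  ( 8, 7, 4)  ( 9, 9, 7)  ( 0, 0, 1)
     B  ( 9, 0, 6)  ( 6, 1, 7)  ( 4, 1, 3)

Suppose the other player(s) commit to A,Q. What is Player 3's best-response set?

u_3(X vs A,Q) = 4
u_3(Y vs A,Q) = 4
u_3(Z vs A,Q) = 7
max payoff 7 at {Z}

argmax u_3 = {Z}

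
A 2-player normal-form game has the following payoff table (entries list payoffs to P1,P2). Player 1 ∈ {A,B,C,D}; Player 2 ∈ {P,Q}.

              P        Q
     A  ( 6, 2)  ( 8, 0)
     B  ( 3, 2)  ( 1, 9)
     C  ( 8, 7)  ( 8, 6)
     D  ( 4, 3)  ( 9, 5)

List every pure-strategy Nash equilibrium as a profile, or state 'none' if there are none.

(A,P): not NE [P1→C gives 8>6]
(A,Q): not NE [P1→D gives 9>8; P2→P gives 2>0]
(B,P): not NE [P1→C gives 8>3; P2→Q gives 9>2]
(B,Q): not NE [P1→D gives 9>1]
(C,P): NE
(C,Q): not NE [P1→D gives 9>8; P2→P gives 7>6]
(D,P): not NE [P1→C gives 8>4; P2→Q gives 5>3]
(D,Q): NE

Nash profiles: (C,P), (D,Q)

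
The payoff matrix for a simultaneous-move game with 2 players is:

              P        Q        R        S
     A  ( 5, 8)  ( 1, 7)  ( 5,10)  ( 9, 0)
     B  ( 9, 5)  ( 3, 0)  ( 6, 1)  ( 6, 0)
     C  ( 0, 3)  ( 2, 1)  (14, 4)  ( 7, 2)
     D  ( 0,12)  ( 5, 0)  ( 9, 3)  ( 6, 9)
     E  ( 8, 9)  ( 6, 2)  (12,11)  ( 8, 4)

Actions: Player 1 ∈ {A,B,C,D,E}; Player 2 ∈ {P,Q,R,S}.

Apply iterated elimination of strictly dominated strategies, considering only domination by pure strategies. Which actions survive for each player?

P1 drop D (E beats it: P:8>0 Q:6>5 R:12>9 S:8>6)
P2 drop Q (P beats it: A:8>7 B:5>0 C:3>1 E:9>2)
P2 drop S (P beats it: A:8>0 B:5>0 C:3>2 E:9>4)
P1 drop A (B beats it: P:9>5 R:6>5)
P1→{B,C,E} P2→{P,R}

Survivors P1:{B,C,E} P2:{P,R}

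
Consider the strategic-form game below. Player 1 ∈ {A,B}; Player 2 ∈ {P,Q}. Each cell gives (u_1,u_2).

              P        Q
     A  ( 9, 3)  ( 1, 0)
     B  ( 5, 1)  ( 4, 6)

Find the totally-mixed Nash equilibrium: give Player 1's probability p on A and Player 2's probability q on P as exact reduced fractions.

P1 mixes 5/8 on A; P2 mixes 3/7 on P

P1 indiff ⇒ q·9+(1-q)·1 = q·5+(1-q)·4 ⇒ q(4) = (1-q)(3) ⇒ q = 3/7
P2 indiff ⇒ p·3+(1-p)·1 = p·0+(1-p)·6 ⇒ p(3) = (1-p)(5) ⇒ p = 5/8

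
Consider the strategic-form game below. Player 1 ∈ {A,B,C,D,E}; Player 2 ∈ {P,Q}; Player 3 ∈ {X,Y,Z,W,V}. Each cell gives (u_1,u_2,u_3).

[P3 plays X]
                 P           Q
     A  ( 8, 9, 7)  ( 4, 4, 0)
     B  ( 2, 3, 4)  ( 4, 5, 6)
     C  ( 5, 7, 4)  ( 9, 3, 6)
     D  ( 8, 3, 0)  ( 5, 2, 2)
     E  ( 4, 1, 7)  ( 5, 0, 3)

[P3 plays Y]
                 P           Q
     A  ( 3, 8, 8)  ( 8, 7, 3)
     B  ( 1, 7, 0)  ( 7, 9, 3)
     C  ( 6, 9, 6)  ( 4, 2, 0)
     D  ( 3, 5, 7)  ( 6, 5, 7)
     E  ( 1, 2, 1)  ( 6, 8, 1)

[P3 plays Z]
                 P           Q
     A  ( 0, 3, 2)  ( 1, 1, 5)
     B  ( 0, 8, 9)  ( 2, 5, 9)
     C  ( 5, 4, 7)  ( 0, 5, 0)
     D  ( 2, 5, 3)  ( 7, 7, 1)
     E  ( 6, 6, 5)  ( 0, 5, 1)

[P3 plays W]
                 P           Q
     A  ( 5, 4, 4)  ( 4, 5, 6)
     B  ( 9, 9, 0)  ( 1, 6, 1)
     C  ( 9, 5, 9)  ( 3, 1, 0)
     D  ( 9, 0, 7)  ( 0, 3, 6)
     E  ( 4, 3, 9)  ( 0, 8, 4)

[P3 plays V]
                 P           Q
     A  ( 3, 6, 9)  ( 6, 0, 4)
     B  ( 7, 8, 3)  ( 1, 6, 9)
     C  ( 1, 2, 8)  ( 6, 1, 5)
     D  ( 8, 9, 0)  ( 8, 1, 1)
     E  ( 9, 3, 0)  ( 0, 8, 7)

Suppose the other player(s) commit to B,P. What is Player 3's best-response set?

BR_3 = {Z}

u_3(X vs B,P) = 4
u_3(Y vs B,P) = 0
u_3(Z vs B,P) = 9
u_3(W vs B,P) = 0
u_3(V vs B,P) = 3
max payoff 9 at {Z}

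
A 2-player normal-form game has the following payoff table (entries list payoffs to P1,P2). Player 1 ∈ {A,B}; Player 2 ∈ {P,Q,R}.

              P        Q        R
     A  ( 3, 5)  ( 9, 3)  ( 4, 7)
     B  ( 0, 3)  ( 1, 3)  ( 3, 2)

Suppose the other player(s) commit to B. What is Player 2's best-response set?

P2 best: {P,Q}

u_2(P vs B) = 3
u_2(Q vs B) = 3
u_2(R vs B) = 2
max payoff 3 at {P,Q}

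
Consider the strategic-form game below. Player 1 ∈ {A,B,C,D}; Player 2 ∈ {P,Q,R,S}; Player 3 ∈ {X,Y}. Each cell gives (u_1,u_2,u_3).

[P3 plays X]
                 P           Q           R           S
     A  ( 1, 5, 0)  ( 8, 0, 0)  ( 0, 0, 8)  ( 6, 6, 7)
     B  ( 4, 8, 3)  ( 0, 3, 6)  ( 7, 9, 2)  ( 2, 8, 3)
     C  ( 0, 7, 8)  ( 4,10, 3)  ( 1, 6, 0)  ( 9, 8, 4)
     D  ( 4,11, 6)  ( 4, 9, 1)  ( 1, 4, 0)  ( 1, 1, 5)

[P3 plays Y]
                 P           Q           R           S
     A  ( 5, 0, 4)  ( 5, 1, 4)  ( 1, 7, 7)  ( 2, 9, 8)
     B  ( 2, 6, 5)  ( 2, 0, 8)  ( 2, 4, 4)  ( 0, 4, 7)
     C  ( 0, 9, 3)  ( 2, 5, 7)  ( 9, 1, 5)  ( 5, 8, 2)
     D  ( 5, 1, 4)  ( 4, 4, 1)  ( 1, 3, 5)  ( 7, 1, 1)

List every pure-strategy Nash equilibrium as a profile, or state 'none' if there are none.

(A,P,X): not NE [P1→D gives 4>1; P2→S gives 6>5; P3→Y gives 4>0]
(A,P,Y): not NE [P2→S gives 9>0]
(A,Q,X): not NE [P2→S gives 6>0; P3→Y gives 4>0]
(A,Q,Y): not NE [P2→S gives 9>1]
(A,R,X): not NE [P1→B gives 7>0; P2→S gives 6>0]
(A,R,Y): not NE [P1→C gives 9>1; P2→S gives 9>7; P3→X gives 8>7]
(A,S,X): not NE [P1→C gives 9>6; P3→Y gives 8>7]
(A,S,Y): not NE [P1→D gives 7>2]
(B,P,X): not NE [P2→R gives 9>8; P3→Y gives 5>3]
(B,P,Y): not NE [P1→D gives 5>2]
(B,Q,X): not NE [P1→A gives 8>0; P2→R gives 9>3; P3→Y gives 8>6]
(B,Q,Y): not NE [P1→A gives 5>2; P2→P gives 6>0]
(B,R,X): not NE [P3→Y gives 4>2]
(B,R,Y): not NE [P1→C gives 9>2; P2→P gives 6>4]
(B,S,X): not NE [P1→C gives 9>2; P2→R gives 9>8; P3→Y gives 7>3]
(B,S,Y): not NE [P1→D gives 7>0; P2→P gives 6>4]
(C,P,X): not NE [P1→D gives 4>0; P2→Q gives 10>7]
(C,P,Y): not NE [P1→D gives 5>0; P3→X gives 8>3]
(C,Q,X): not NE [P1→A gives 8>4; P3→Y gives 7>3]
(C,Q,Y): not NE [P1→A gives 5>2; P2→P gives 9>5]
(C,R,X): not NE [P1→B gives 7>1; P2→Q gives 10>6; P3→Y gives 5>0]
(C,R,Y): not NE [P2→P gives 9>1]
(C,S,X): not NE [P2→Q gives 10>8]
(C,S,Y): not NE [P1→D gives 7>5; P2→P gives 9>8; P3→X gives 4>2]
(D,P,X): NE
(D,P,Y): not NE [P2→Q gives 4>1; P3→X gives 6>4]
(D,Q,X): not NE [P1→A gives 8>4; P2→P gives 11>9]
(D,Q,Y): not NE [P1→A gives 5>4]
(D,R,X): not NE [P1→B gives 7>1; P2→P gives 11>4; P3→Y gives 5>0]
(D,R,Y): not NE [P1→C gives 9>1; P2→Q gives 4>3]
(D,S,X): not NE [P1→C gives 9>1; P2→P gives 11>1]
(D,S,Y): not NE [P2→Q gives 4>1; P3→X gives 5>1]

PSNE = {(D,P,X)}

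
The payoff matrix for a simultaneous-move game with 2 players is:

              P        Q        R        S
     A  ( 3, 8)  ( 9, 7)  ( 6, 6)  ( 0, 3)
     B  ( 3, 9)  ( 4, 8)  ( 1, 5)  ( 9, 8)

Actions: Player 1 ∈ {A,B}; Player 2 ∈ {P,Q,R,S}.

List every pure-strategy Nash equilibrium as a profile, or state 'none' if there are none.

PSNE = {(A,P), (B,P)}

(A,P): NE
(A,Q): not NE [P2→P gives 8>7]
(A,R): not NE [P2→P gives 8>6]
(A,S): not NE [P1→B gives 9>0; P2→P gives 8>3]
(B,P): NE
(B,Q): not NE [P1→A gives 9>4; P2→P gives 9>8]
(B,R): not NE [P1→A gives 6>1; P2→P gives 9>5]
(B,S): not NE [P2→P gives 9>8]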